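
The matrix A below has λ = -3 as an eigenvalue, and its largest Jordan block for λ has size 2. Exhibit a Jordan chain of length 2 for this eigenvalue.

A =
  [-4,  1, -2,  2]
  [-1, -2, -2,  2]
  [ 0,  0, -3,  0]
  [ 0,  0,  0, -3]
A Jordan chain for λ = -3 of length 2:
v_1 = (-1, -1, 0, 0)ᵀ
v_2 = (1, 0, 0, 0)ᵀ

Let N = A − (-3)·I. We want v_2 with N^2 v_2 = 0 but N^1 v_2 ≠ 0; then v_{j-1} := N · v_j for j = 2, …, 2.

Pick v_2 = (1, 0, 0, 0)ᵀ.
Then v_1 = N · v_2 = (-1, -1, 0, 0)ᵀ.

Sanity check: (A − (-3)·I) v_1 = (0, 0, 0, 0)ᵀ = 0. ✓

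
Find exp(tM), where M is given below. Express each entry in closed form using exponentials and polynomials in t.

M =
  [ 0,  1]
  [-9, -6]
e^{tM} =
  [3*t*exp(-3*t) + exp(-3*t), t*exp(-3*t)]
  [-9*t*exp(-3*t), -3*t*exp(-3*t) + exp(-3*t)]

Strategy: write M = P · J · P⁻¹ where J is a Jordan canonical form, so e^{tM} = P · e^{tJ} · P⁻¹, and e^{tJ} can be computed block-by-block.

M has Jordan form
J =
  [-3,  1]
  [ 0, -3]
(up to reordering of blocks).

Per-block formulas:
  For a 2×2 Jordan block J_2(-3): exp(t · J_2(-3)) = e^(-3t)·(I + t·N), where N is the 2×2 nilpotent shift.

After assembling e^{tJ} and conjugating by P, we get:

e^{tM} =
  [3*t*exp(-3*t) + exp(-3*t), t*exp(-3*t)]
  [-9*t*exp(-3*t), -3*t*exp(-3*t) + exp(-3*t)]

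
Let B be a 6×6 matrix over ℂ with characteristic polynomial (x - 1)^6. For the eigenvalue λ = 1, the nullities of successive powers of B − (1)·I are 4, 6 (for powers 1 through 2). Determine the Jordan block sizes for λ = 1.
Block sizes for λ = 1: [2, 2, 1, 1]

From the dimensions of kernels of powers, the number of Jordan blocks of size at least j is d_j − d_{j−1} where d_j = dim ker(N^j) (with d_0 = 0). Computing the differences gives [4, 2].
The number of blocks of size exactly k is (#blocks of size ≥ k) − (#blocks of size ≥ k + 1), so the partition is: 2 block(s) of size 1, 2 block(s) of size 2.
In nonincreasing order the block sizes are [2, 2, 1, 1].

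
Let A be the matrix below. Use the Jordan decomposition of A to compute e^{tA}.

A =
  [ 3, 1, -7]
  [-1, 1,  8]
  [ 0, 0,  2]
e^{tA} =
  [t*exp(2*t) + exp(2*t), t*exp(2*t), t^2*exp(2*t)/2 - 7*t*exp(2*t)]
  [-t*exp(2*t), -t*exp(2*t) + exp(2*t), -t^2*exp(2*t)/2 + 8*t*exp(2*t)]
  [0, 0, exp(2*t)]

Strategy: write A = P · J · P⁻¹ where J is a Jordan canonical form, so e^{tA} = P · e^{tJ} · P⁻¹, and e^{tJ} can be computed block-by-block.

A has Jordan form
J =
  [2, 1, 0]
  [0, 2, 1]
  [0, 0, 2]
(up to reordering of blocks).

Per-block formulas:
  For a 3×3 Jordan block J_3(2): exp(t · J_3(2)) = e^(2t)·(I + t·N + (t^2/2)·N^2), where N is the 3×3 nilpotent shift.

After assembling e^{tJ} and conjugating by P, we get:

e^{tA} =
  [t*exp(2*t) + exp(2*t), t*exp(2*t), t^2*exp(2*t)/2 - 7*t*exp(2*t)]
  [-t*exp(2*t), -t*exp(2*t) + exp(2*t), -t^2*exp(2*t)/2 + 8*t*exp(2*t)]
  [0, 0, exp(2*t)]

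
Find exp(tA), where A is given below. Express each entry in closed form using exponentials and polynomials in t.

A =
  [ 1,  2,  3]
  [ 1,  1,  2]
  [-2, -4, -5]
e^{tA} =
  [2*t*exp(-t) + exp(-t), -2*t^2*exp(-t) + 2*t*exp(-t), -t^2*exp(-t) + 3*t*exp(-t)]
  [t*exp(-t), -t^2*exp(-t) + 2*t*exp(-t) + exp(-t), -t^2*exp(-t)/2 + 2*t*exp(-t)]
  [-2*t*exp(-t), 2*t^2*exp(-t) - 4*t*exp(-t), t^2*exp(-t) - 4*t*exp(-t) + exp(-t)]

Strategy: write A = P · J · P⁻¹ where J is a Jordan canonical form, so e^{tA} = P · e^{tJ} · P⁻¹, and e^{tJ} can be computed block-by-block.

A has Jordan form
J =
  [-1,  1,  0]
  [ 0, -1,  1]
  [ 0,  0, -1]
(up to reordering of blocks).

Per-block formulas:
  For a 3×3 Jordan block J_3(-1): exp(t · J_3(-1)) = e^(-1t)·(I + t·N + (t^2/2)·N^2), where N is the 3×3 nilpotent shift.

After assembling e^{tJ} and conjugating by P, we get:

e^{tA} =
  [2*t*exp(-t) + exp(-t), -2*t^2*exp(-t) + 2*t*exp(-t), -t^2*exp(-t) + 3*t*exp(-t)]
  [t*exp(-t), -t^2*exp(-t) + 2*t*exp(-t) + exp(-t), -t^2*exp(-t)/2 + 2*t*exp(-t)]
  [-2*t*exp(-t), 2*t^2*exp(-t) - 4*t*exp(-t), t^2*exp(-t) - 4*t*exp(-t) + exp(-t)]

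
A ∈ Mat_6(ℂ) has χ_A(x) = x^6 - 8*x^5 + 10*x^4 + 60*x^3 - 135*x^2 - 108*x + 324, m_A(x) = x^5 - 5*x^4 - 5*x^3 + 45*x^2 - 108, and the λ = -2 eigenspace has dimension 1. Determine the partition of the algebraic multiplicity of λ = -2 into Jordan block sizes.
Block sizes for λ = -2: [2]

Step 1 — from the characteristic polynomial, algebraic multiplicity of λ = -2 is 2. From dim ker(A − (-2)·I) = 1, there are exactly 1 Jordan blocks for λ = -2.
Step 2 — from the minimal polynomial, the factor (x + 2)^2 tells us the largest block for λ = -2 has size 2.
Step 3 — with total size 2, 1 blocks, and largest block 2, the block sizes (in nonincreasing order) are [2].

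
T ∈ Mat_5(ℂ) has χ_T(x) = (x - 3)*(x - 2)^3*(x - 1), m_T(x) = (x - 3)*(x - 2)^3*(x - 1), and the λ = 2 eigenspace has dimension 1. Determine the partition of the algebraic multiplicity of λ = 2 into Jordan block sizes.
Block sizes for λ = 2: [3]

Step 1 — from the characteristic polynomial, algebraic multiplicity of λ = 2 is 3. From dim ker(T − (2)·I) = 1, there are exactly 1 Jordan blocks for λ = 2.
Step 2 — from the minimal polynomial, the factor (x − 2)^3 tells us the largest block for λ = 2 has size 3.
Step 3 — with total size 3, 1 blocks, and largest block 3, the block sizes (in nonincreasing order) are [3].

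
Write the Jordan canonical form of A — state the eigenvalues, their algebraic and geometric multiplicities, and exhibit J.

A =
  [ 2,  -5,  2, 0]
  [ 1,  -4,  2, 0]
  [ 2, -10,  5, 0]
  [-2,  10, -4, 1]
J_2(1) ⊕ J_1(1) ⊕ J_1(1)

The characteristic polynomial is
  det(x·I − A) = x^4 - 4*x^3 + 6*x^2 - 4*x + 1 = (x - 1)^4

Eigenvalues and multiplicities (the geometric multiplicity of λ is n − rank(A − λI), which equals the number of Jordan blocks for λ):
  λ = 1: algebraic multiplicity = 4, geometric multiplicity = 3

Determining the block sizes for each eigenvalue:
  λ = 1: 3 blocks summing to 4 forces exactly one block of size 2 and the rest size 1 → block sizes [2, 1, 1]

Assembling the blocks gives a Jordan form
J =
  [1, 1, 0, 0]
  [0, 1, 0, 0]
  [0, 0, 1, 0]
  [0, 0, 0, 1]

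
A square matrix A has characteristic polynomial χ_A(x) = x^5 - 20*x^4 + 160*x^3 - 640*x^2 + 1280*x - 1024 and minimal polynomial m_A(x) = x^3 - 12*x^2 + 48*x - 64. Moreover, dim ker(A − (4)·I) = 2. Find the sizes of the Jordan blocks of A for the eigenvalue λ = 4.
Block sizes for λ = 4: [3, 2]

Step 1 — from the characteristic polynomial, algebraic multiplicity of λ = 4 is 5. From dim ker(A − (4)·I) = 2, there are exactly 2 Jordan blocks for λ = 4.
Step 2 — from the minimal polynomial, the factor (x − 4)^3 tells us the largest block for λ = 4 has size 3.
Step 3 — with total size 5, 2 blocks, and largest block 3, the block sizes (in nonincreasing order) are [3, 2].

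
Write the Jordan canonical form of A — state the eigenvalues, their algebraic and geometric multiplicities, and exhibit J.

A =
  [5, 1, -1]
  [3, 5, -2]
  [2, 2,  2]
J_3(4)

The characteristic polynomial is
  det(x·I − A) = x^3 - 12*x^2 + 48*x - 64 = (x - 4)^3

Eigenvalues and multiplicities (the geometric multiplicity of λ is n − rank(A − λI), which equals the number of Jordan blocks for λ):
  λ = 4: algebraic multiplicity = 3, geometric multiplicity = 1

Determining the block sizes for each eigenvalue:
  λ = 4: one block (gm = 1), so the single block has size am = 3 → block sizes [3]

Assembling the blocks gives a Jordan form
J =
  [4, 1, 0]
  [0, 4, 1]
  [0, 0, 4]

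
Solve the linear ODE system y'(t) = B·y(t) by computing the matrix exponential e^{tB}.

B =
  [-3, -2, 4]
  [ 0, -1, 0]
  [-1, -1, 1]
e^{tB} =
  [-2*t*exp(-t) + exp(-t), -2*t*exp(-t), 4*t*exp(-t)]
  [0, exp(-t), 0]
  [-t*exp(-t), -t*exp(-t), 2*t*exp(-t) + exp(-t)]

Strategy: write B = P · J · P⁻¹ where J is a Jordan canonical form, so e^{tB} = P · e^{tJ} · P⁻¹, and e^{tJ} can be computed block-by-block.

B has Jordan form
J =
  [-1,  1,  0]
  [ 0, -1,  0]
  [ 0,  0, -1]
(up to reordering of blocks).

Per-block formulas:
  For a 2×2 Jordan block J_2(-1): exp(t · J_2(-1)) = e^(-1t)·(I + t·N), where N is the 2×2 nilpotent shift.
  For a 1×1 block at λ = -1: exp(t · [-1]) = [e^(-1t)].

After assembling e^{tJ} and conjugating by P, we get:

e^{tB} =
  [-2*t*exp(-t) + exp(-t), -2*t*exp(-t), 4*t*exp(-t)]
  [0, exp(-t), 0]
  [-t*exp(-t), -t*exp(-t), 2*t*exp(-t) + exp(-t)]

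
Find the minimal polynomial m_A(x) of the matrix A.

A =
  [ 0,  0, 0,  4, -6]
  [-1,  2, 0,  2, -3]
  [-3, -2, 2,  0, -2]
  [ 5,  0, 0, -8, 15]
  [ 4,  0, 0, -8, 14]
x^2 - 4*x + 4

The characteristic polynomial is χ_A(x) = (x - 2)^5, so the eigenvalues are known. The minimal polynomial is
  m_A(x) = Π_λ (x − λ)^{k_λ}
where k_λ is the size of the *largest* Jordan block for λ (equivalently, the smallest k with (A − λI)^k v = 0 for every generalised eigenvector v of λ).

  λ = 2: largest Jordan block has size 2, contributing (x − 2)^2

So m_A(x) = (x - 2)^2 = x^2 - 4*x + 4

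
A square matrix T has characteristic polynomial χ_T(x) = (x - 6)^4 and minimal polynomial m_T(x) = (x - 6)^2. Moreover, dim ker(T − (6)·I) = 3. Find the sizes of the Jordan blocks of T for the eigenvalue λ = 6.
Block sizes for λ = 6: [2, 1, 1]

Step 1 — from the characteristic polynomial, algebraic multiplicity of λ = 6 is 4. From dim ker(T − (6)·I) = 3, there are exactly 3 Jordan blocks for λ = 6.
Step 2 — from the minimal polynomial, the factor (x − 6)^2 tells us the largest block for λ = 6 has size 2.
Step 3 — with total size 4, 3 blocks, and largest block 2, the block sizes (in nonincreasing order) are [2, 1, 1].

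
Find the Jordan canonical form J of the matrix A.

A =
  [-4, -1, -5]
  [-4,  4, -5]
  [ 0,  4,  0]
J_3(0)

The characteristic polynomial is
  det(x·I − A) = x^3

Eigenvalues and multiplicities (the geometric multiplicity of λ is n − rank(A − λI), which equals the number of Jordan blocks for λ):
  λ = 0: algebraic multiplicity = 3, geometric multiplicity = 1

Determining the block sizes for each eigenvalue:
  λ = 0: one block (gm = 1), so the single block has size am = 3 → block sizes [3]

Assembling the blocks gives a Jordan form
J =
  [0, 1, 0]
  [0, 0, 1]
  [0, 0, 0]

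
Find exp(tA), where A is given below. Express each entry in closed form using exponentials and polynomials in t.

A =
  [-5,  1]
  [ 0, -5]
e^{tA} =
  [exp(-5*t), t*exp(-5*t)]
  [0, exp(-5*t)]

Strategy: write A = P · J · P⁻¹ where J is a Jordan canonical form, so e^{tA} = P · e^{tJ} · P⁻¹, and e^{tJ} can be computed block-by-block.

A has Jordan form
J =
  [-5,  1]
  [ 0, -5]
(up to reordering of blocks).

Per-block formulas:
  For a 2×2 Jordan block J_2(-5): exp(t · J_2(-5)) = e^(-5t)·(I + t·N), where N is the 2×2 nilpotent shift.

After assembling e^{tJ} and conjugating by P, we get:

e^{tA} =
  [exp(-5*t), t*exp(-5*t)]
  [0, exp(-5*t)]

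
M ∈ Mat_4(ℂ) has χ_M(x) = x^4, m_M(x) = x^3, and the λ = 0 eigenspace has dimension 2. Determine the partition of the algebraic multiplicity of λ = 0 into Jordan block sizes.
Block sizes for λ = 0: [3, 1]

Step 1 — from the characteristic polynomial, algebraic multiplicity of λ = 0 is 4. From dim ker(M − (0)·I) = 2, there are exactly 2 Jordan blocks for λ = 0.
Step 2 — from the minimal polynomial, the factor (x − 0)^3 tells us the largest block for λ = 0 has size 3.
Step 3 — with total size 4, 2 blocks, and largest block 3, the block sizes (in nonincreasing order) are [3, 1].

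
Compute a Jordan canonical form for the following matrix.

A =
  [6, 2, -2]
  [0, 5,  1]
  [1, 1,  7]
J_3(6)

The characteristic polynomial is
  det(x·I − A) = x^3 - 18*x^2 + 108*x - 216 = (x - 6)^3

Eigenvalues and multiplicities (the geometric multiplicity of λ is n − rank(A − λI), which equals the number of Jordan blocks for λ):
  λ = 6: algebraic multiplicity = 3, geometric multiplicity = 1

Determining the block sizes for each eigenvalue:
  λ = 6: one block (gm = 1), so the single block has size am = 3 → block sizes [3]

Assembling the blocks gives a Jordan form
J =
  [6, 1, 0]
  [0, 6, 1]
  [0, 0, 6]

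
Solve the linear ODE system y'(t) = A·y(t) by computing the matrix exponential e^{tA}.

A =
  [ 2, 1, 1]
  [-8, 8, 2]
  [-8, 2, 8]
e^{tA} =
  [-4*t*exp(6*t) + exp(6*t), t*exp(6*t), t*exp(6*t)]
  [-8*t*exp(6*t), 2*t*exp(6*t) + exp(6*t), 2*t*exp(6*t)]
  [-8*t*exp(6*t), 2*t*exp(6*t), 2*t*exp(6*t) + exp(6*t)]

Strategy: write A = P · J · P⁻¹ where J is a Jordan canonical form, so e^{tA} = P · e^{tJ} · P⁻¹, and e^{tJ} can be computed block-by-block.

A has Jordan form
J =
  [6, 1, 0]
  [0, 6, 0]
  [0, 0, 6]
(up to reordering of blocks).

Per-block formulas:
  For a 2×2 Jordan block J_2(6): exp(t · J_2(6)) = e^(6t)·(I + t·N), where N is the 2×2 nilpotent shift.
  For a 1×1 block at λ = 6: exp(t · [6]) = [e^(6t)].

After assembling e^{tJ} and conjugating by P, we get:

e^{tA} =
  [-4*t*exp(6*t) + exp(6*t), t*exp(6*t), t*exp(6*t)]
  [-8*t*exp(6*t), 2*t*exp(6*t) + exp(6*t), 2*t*exp(6*t)]
  [-8*t*exp(6*t), 2*t*exp(6*t), 2*t*exp(6*t) + exp(6*t)]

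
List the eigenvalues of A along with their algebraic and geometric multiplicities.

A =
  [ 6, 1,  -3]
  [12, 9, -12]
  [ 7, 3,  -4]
λ = 3: alg = 2, geom = 1; λ = 5: alg = 1, geom = 1

Step 1 — factor the characteristic polynomial to read off the algebraic multiplicities:
  χ_A(x) = (x - 5)*(x - 3)^2

Step 2 — compute geometric multiplicities via the rank-nullity identity g(λ) = n − rank(A − λI):
  rank(A − (3)·I) = 2, so dim ker(A − (3)·I) = n − 2 = 1
  rank(A − (5)·I) = 2, so dim ker(A − (5)·I) = n − 2 = 1

Summary:
  λ = 3: algebraic multiplicity = 2, geometric multiplicity = 1
  λ = 5: algebraic multiplicity = 1, geometric multiplicity = 1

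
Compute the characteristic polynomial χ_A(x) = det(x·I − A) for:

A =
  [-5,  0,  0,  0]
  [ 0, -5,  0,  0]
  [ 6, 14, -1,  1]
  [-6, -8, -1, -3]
x^4 + 14*x^3 + 69*x^2 + 140*x + 100

Expanding det(x·I − A) (e.g. by cofactor expansion or by noting that A is similar to its Jordan form J, which has the same characteristic polynomial as A) gives
  χ_A(x) = x^4 + 14*x^3 + 69*x^2 + 140*x + 100
which factors as (x + 2)^2*(x + 5)^2. The eigenvalues (with algebraic multiplicities) are λ = -5 with multiplicity 2, λ = -2 with multiplicity 2.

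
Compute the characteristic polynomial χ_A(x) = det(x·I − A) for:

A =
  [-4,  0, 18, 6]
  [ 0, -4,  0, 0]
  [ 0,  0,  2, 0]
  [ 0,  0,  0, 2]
x^4 + 4*x^3 - 12*x^2 - 32*x + 64

Expanding det(x·I − A) (e.g. by cofactor expansion or by noting that A is similar to its Jordan form J, which has the same characteristic polynomial as A) gives
  χ_A(x) = x^4 + 4*x^3 - 12*x^2 - 32*x + 64
which factors as (x - 2)^2*(x + 4)^2. The eigenvalues (with algebraic multiplicities) are λ = -4 with multiplicity 2, λ = 2 with multiplicity 2.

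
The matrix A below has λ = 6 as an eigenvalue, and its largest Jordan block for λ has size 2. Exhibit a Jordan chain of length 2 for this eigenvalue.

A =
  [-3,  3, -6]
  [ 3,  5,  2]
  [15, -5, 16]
A Jordan chain for λ = 6 of length 2:
v_1 = (-9, 3, 15)ᵀ
v_2 = (1, 0, 0)ᵀ

Let N = A − (6)·I. We want v_2 with N^2 v_2 = 0 but N^1 v_2 ≠ 0; then v_{j-1} := N · v_j for j = 2, …, 2.

Pick v_2 = (1, 0, 0)ᵀ.
Then v_1 = N · v_2 = (-9, 3, 15)ᵀ.

Sanity check: (A − (6)·I) v_1 = (0, 0, 0)ᵀ = 0. ✓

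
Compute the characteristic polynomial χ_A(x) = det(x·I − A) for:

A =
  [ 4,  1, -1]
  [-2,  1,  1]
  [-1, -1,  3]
x^3 - 8*x^2 + 21*x - 18

Expanding det(x·I − A) (e.g. by cofactor expansion or by noting that A is similar to its Jordan form J, which has the same characteristic polynomial as A) gives
  χ_A(x) = x^3 - 8*x^2 + 21*x - 18
which factors as (x - 3)^2*(x - 2). The eigenvalues (with algebraic multiplicities) are λ = 2 with multiplicity 1, λ = 3 with multiplicity 2.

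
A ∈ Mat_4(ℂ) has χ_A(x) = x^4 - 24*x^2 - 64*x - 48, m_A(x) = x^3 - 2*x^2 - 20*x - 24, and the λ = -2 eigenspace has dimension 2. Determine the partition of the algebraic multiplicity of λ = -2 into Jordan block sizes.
Block sizes for λ = -2: [2, 1]

Step 1 — from the characteristic polynomial, algebraic multiplicity of λ = -2 is 3. From dim ker(A − (-2)·I) = 2, there are exactly 2 Jordan blocks for λ = -2.
Step 2 — from the minimal polynomial, the factor (x + 2)^2 tells us the largest block for λ = -2 has size 2.
Step 3 — with total size 3, 2 blocks, and largest block 2, the block sizes (in nonincreasing order) are [2, 1].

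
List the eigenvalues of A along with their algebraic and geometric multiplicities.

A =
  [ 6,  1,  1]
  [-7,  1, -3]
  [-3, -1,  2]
λ = 3: alg = 3, geom = 1

Step 1 — factor the characteristic polynomial to read off the algebraic multiplicities:
  χ_A(x) = (x - 3)^3

Step 2 — compute geometric multiplicities via the rank-nullity identity g(λ) = n − rank(A − λI):
  rank(A − (3)·I) = 2, so dim ker(A − (3)·I) = n − 2 = 1

Summary:
  λ = 3: algebraic multiplicity = 3, geometric multiplicity = 1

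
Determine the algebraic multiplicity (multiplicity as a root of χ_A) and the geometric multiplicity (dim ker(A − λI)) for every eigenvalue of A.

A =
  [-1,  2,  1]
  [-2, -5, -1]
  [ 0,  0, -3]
λ = -3: alg = 3, geom = 2

Step 1 — factor the characteristic polynomial to read off the algebraic multiplicities:
  χ_A(x) = (x + 3)^3

Step 2 — compute geometric multiplicities via the rank-nullity identity g(λ) = n − rank(A − λI):
  rank(A − (-3)·I) = 1, so dim ker(A − (-3)·I) = n − 1 = 2

Summary:
  λ = -3: algebraic multiplicity = 3, geometric multiplicity = 2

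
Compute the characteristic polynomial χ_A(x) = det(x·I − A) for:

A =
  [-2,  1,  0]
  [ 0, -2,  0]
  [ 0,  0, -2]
x^3 + 6*x^2 + 12*x + 8

Expanding det(x·I − A) (e.g. by cofactor expansion or by noting that A is similar to its Jordan form J, which has the same characteristic polynomial as A) gives
  χ_A(x) = x^3 + 6*x^2 + 12*x + 8
which factors as (x + 2)^3. The eigenvalues (with algebraic multiplicities) are λ = -2 with multiplicity 3.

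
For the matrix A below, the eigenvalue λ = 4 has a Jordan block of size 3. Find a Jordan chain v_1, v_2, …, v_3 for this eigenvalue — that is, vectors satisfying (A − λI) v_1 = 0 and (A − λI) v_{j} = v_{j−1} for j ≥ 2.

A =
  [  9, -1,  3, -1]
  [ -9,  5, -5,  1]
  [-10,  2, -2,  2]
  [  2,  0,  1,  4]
A Jordan chain for λ = 4 of length 3:
v_1 = (2, -2, -4, 0)ᵀ
v_2 = (5, -9, -10, 2)ᵀ
v_3 = (1, 0, 0, 0)ᵀ

Let N = A − (4)·I. We want v_3 with N^3 v_3 = 0 but N^2 v_3 ≠ 0; then v_{j-1} := N · v_j for j = 3, …, 2.

Pick v_3 = (1, 0, 0, 0)ᵀ.
Then v_2 = N · v_3 = (5, -9, -10, 2)ᵀ.
Then v_1 = N · v_2 = (2, -2, -4, 0)ᵀ.

Sanity check: (A − (4)·I) v_1 = (0, 0, 0, 0)ᵀ = 0. ✓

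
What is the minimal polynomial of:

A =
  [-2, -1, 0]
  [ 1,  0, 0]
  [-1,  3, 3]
x^3 - x^2 - 5*x - 3

The characteristic polynomial is χ_A(x) = (x - 3)*(x + 1)^2, so the eigenvalues are known. The minimal polynomial is
  m_A(x) = Π_λ (x − λ)^{k_λ}
where k_λ is the size of the *largest* Jordan block for λ (equivalently, the smallest k with (A − λI)^k v = 0 for every generalised eigenvector v of λ).

  λ = -1: largest Jordan block has size 2, contributing (x + 1)^2
  λ = 3: largest Jordan block has size 1, contributing (x − 3)

So m_A(x) = (x - 3)*(x + 1)^2 = x^3 - x^2 - 5*x - 3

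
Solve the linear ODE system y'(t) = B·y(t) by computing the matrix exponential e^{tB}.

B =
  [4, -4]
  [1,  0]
e^{tB} =
  [2*t*exp(2*t) + exp(2*t), -4*t*exp(2*t)]
  [t*exp(2*t), -2*t*exp(2*t) + exp(2*t)]

Strategy: write B = P · J · P⁻¹ where J is a Jordan canonical form, so e^{tB} = P · e^{tJ} · P⁻¹, and e^{tJ} can be computed block-by-block.

B has Jordan form
J =
  [2, 1]
  [0, 2]
(up to reordering of blocks).

Per-block formulas:
  For a 2×2 Jordan block J_2(2): exp(t · J_2(2)) = e^(2t)·(I + t·N), where N is the 2×2 nilpotent shift.

After assembling e^{tJ} and conjugating by P, we get:

e^{tB} =
  [2*t*exp(2*t) + exp(2*t), -4*t*exp(2*t)]
  [t*exp(2*t), -2*t*exp(2*t) + exp(2*t)]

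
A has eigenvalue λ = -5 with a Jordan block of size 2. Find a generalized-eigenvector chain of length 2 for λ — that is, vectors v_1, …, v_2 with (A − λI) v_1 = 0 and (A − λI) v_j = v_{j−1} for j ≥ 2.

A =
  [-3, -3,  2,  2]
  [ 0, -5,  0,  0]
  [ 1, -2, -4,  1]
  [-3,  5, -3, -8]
A Jordan chain for λ = -5 of length 2:
v_1 = (2, 0, 1, -3)ᵀ
v_2 = (1, 0, 0, 0)ᵀ

Let N = A − (-5)·I. We want v_2 with N^2 v_2 = 0 but N^1 v_2 ≠ 0; then v_{j-1} := N · v_j for j = 2, …, 2.

Pick v_2 = (1, 0, 0, 0)ᵀ.
Then v_1 = N · v_2 = (2, 0, 1, -3)ᵀ.

Sanity check: (A − (-5)·I) v_1 = (0, 0, 0, 0)ᵀ = 0. ✓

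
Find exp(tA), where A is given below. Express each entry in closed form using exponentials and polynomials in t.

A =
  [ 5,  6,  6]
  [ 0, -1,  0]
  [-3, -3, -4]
e^{tA} =
  [2*exp(2*t) - exp(-t), 2*exp(2*t) - 2*exp(-t), 2*exp(2*t) - 2*exp(-t)]
  [0, exp(-t), 0]
  [-exp(2*t) + exp(-t), -exp(2*t) + exp(-t), -exp(2*t) + 2*exp(-t)]

Strategy: write A = P · J · P⁻¹ where J is a Jordan canonical form, so e^{tA} = P · e^{tJ} · P⁻¹, and e^{tJ} can be computed block-by-block.

A has Jordan form
J =
  [-1,  0, 0]
  [ 0, -1, 0]
  [ 0,  0, 2]
(up to reordering of blocks).

Per-block formulas:
  For a 1×1 block at λ = -1: exp(t · [-1]) = [e^(-1t)].
  For a 1×1 block at λ = 2: exp(t · [2]) = [e^(2t)].

After assembling e^{tJ} and conjugating by P, we get:

e^{tA} =
  [2*exp(2*t) - exp(-t), 2*exp(2*t) - 2*exp(-t), 2*exp(2*t) - 2*exp(-t)]
  [0, exp(-t), 0]
  [-exp(2*t) + exp(-t), -exp(2*t) + exp(-t), -exp(2*t) + 2*exp(-t)]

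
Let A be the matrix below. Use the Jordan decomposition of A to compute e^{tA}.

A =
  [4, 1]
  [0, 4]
e^{tA} =
  [exp(4*t), t*exp(4*t)]
  [0, exp(4*t)]

Strategy: write A = P · J · P⁻¹ where J is a Jordan canonical form, so e^{tA} = P · e^{tJ} · P⁻¹, and e^{tJ} can be computed block-by-block.

A has Jordan form
J =
  [4, 1]
  [0, 4]
(up to reordering of blocks).

Per-block formulas:
  For a 2×2 Jordan block J_2(4): exp(t · J_2(4)) = e^(4t)·(I + t·N), where N is the 2×2 nilpotent shift.

After assembling e^{tJ} and conjugating by P, we get:

e^{tA} =
  [exp(4*t), t*exp(4*t)]
  [0, exp(4*t)]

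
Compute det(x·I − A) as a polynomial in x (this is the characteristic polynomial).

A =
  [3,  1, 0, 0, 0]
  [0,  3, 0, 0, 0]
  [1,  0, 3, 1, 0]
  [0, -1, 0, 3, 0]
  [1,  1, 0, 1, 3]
x^5 - 15*x^4 + 90*x^3 - 270*x^2 + 405*x - 243

Expanding det(x·I − A) (e.g. by cofactor expansion or by noting that A is similar to its Jordan form J, which has the same characteristic polynomial as A) gives
  χ_A(x) = x^5 - 15*x^4 + 90*x^3 - 270*x^2 + 405*x - 243
which factors as (x - 3)^5. The eigenvalues (with algebraic multiplicities) are λ = 3 with multiplicity 5.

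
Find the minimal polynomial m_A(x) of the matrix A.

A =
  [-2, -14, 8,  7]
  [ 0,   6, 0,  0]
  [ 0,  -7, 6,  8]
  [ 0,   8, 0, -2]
x^4 - 8*x^3 - 8*x^2 + 96*x + 144

The characteristic polynomial is χ_A(x) = (x - 6)^2*(x + 2)^2, so the eigenvalues are known. The minimal polynomial is
  m_A(x) = Π_λ (x − λ)^{k_λ}
where k_λ is the size of the *largest* Jordan block for λ (equivalently, the smallest k with (A − λI)^k v = 0 for every generalised eigenvector v of λ).

  λ = -2: largest Jordan block has size 2, contributing (x + 2)^2
  λ = 6: largest Jordan block has size 2, contributing (x − 6)^2

So m_A(x) = (x - 6)^2*(x + 2)^2 = x^4 - 8*x^3 - 8*x^2 + 96*x + 144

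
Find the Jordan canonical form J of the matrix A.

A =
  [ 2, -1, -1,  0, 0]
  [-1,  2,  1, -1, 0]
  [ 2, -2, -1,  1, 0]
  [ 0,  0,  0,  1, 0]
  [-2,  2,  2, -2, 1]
J_2(1) ⊕ J_2(1) ⊕ J_1(1)

The characteristic polynomial is
  det(x·I − A) = x^5 - 5*x^4 + 10*x^3 - 10*x^2 + 5*x - 1 = (x - 1)^5

Eigenvalues and multiplicities (the geometric multiplicity of λ is n − rank(A − λI), which equals the number of Jordan blocks for λ):
  λ = 1: algebraic multiplicity = 5, geometric multiplicity = 3

Determining the block sizes for each eigenvalue:
  λ = 1: with am = 5 and gm = 3, the partition is not yet determined (e.g. several partitions of 5 into 3 parts exist). Let N = A − (1)·I. Computing rank(N^1) = 2, rank(N^2) = 0; the number of blocks of size ≥ j is rank(N^{j−1}) − rank(N^j), giving [3, 2]. So we have 2 block(s) of size 2, 1 block(s) of size 1 → block sizes [2, 2, 1]

Assembling the blocks gives a Jordan form
J =
  [1, 1, 0, 0, 0]
  [0, 1, 0, 0, 0]
  [0, 0, 1, 1, 0]
  [0, 0, 0, 1, 0]
  [0, 0, 0, 0, 1]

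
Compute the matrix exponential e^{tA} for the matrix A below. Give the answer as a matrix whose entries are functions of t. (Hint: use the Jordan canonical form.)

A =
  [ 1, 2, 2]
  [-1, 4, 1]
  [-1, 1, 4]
e^{tA} =
  [-2*t*exp(3*t) + exp(3*t), 2*t*exp(3*t), 2*t*exp(3*t)]
  [-t*exp(3*t), t*exp(3*t) + exp(3*t), t*exp(3*t)]
  [-t*exp(3*t), t*exp(3*t), t*exp(3*t) + exp(3*t)]

Strategy: write A = P · J · P⁻¹ where J is a Jordan canonical form, so e^{tA} = P · e^{tJ} · P⁻¹, and e^{tJ} can be computed block-by-block.

A has Jordan form
J =
  [3, 1, 0]
  [0, 3, 0]
  [0, 0, 3]
(up to reordering of blocks).

Per-block formulas:
  For a 2×2 Jordan block J_2(3): exp(t · J_2(3)) = e^(3t)·(I + t·N), where N is the 2×2 nilpotent shift.
  For a 1×1 block at λ = 3: exp(t · [3]) = [e^(3t)].

After assembling e^{tJ} and conjugating by P, we get:

e^{tA} =
  [-2*t*exp(3*t) + exp(3*t), 2*t*exp(3*t), 2*t*exp(3*t)]
  [-t*exp(3*t), t*exp(3*t) + exp(3*t), t*exp(3*t)]
  [-t*exp(3*t), t*exp(3*t), t*exp(3*t) + exp(3*t)]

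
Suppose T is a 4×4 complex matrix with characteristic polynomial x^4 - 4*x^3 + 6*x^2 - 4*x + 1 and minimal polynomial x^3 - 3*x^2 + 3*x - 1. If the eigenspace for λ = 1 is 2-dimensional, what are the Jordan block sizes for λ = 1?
Block sizes for λ = 1: [3, 1]

Step 1 — from the characteristic polynomial, algebraic multiplicity of λ = 1 is 4. From dim ker(T − (1)·I) = 2, there are exactly 2 Jordan blocks for λ = 1.
Step 2 — from the minimal polynomial, the factor (x − 1)^3 tells us the largest block for λ = 1 has size 3.
Step 3 — with total size 4, 2 blocks, and largest block 3, the block sizes (in nonincreasing order) are [3, 1].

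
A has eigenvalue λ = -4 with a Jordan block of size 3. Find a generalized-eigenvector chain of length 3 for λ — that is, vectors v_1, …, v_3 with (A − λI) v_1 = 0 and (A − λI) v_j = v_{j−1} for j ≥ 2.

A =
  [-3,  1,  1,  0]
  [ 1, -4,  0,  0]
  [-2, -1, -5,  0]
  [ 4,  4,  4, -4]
A Jordan chain for λ = -4 of length 3:
v_1 = (0, 1, -1, 0)ᵀ
v_2 = (1, 1, -2, 4)ᵀ
v_3 = (1, 0, 0, 0)ᵀ

Let N = A − (-4)·I. We want v_3 with N^3 v_3 = 0 but N^2 v_3 ≠ 0; then v_{j-1} := N · v_j for j = 3, …, 2.

Pick v_3 = (1, 0, 0, 0)ᵀ.
Then v_2 = N · v_3 = (1, 1, -2, 4)ᵀ.
Then v_1 = N · v_2 = (0, 1, -1, 0)ᵀ.

Sanity check: (A − (-4)·I) v_1 = (0, 0, 0, 0)ᵀ = 0. ✓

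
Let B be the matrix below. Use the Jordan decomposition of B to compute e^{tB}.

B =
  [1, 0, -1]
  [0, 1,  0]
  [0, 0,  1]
e^{tB} =
  [exp(t), 0, -t*exp(t)]
  [0, exp(t), 0]
  [0, 0, exp(t)]

Strategy: write B = P · J · P⁻¹ where J is a Jordan canonical form, so e^{tB} = P · e^{tJ} · P⁻¹, and e^{tJ} can be computed block-by-block.

B has Jordan form
J =
  [1, 1, 0]
  [0, 1, 0]
  [0, 0, 1]
(up to reordering of blocks).

Per-block formulas:
  For a 1×1 block at λ = 1: exp(t · [1]) = [e^(1t)].
  For a 2×2 Jordan block J_2(1): exp(t · J_2(1)) = e^(1t)·(I + t·N), where N is the 2×2 nilpotent shift.

After assembling e^{tJ} and conjugating by P, we get:

e^{tB} =
  [exp(t), 0, -t*exp(t)]
  [0, exp(t), 0]
  [0, 0, exp(t)]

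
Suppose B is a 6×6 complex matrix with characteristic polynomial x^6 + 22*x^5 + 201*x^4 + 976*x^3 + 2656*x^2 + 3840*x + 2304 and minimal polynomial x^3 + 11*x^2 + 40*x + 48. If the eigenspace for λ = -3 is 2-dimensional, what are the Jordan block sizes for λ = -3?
Block sizes for λ = -3: [1, 1]

Step 1 — from the characteristic polynomial, algebraic multiplicity of λ = -3 is 2. From dim ker(B − (-3)·I) = 2, there are exactly 2 Jordan blocks for λ = -3.
Step 2 — from the minimal polynomial, the factor (x + 3) tells us the largest block for λ = -3 has size 1.
Step 3 — with total size 2, 2 blocks, and largest block 1, the block sizes (in nonincreasing order) are [1, 1].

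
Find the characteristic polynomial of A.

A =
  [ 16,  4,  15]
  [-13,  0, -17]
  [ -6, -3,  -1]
x^3 - 15*x^2 + 75*x - 125

Expanding det(x·I − A) (e.g. by cofactor expansion or by noting that A is similar to its Jordan form J, which has the same characteristic polynomial as A) gives
  χ_A(x) = x^3 - 15*x^2 + 75*x - 125
which factors as (x - 5)^3. The eigenvalues (with algebraic multiplicities) are λ = 5 with multiplicity 3.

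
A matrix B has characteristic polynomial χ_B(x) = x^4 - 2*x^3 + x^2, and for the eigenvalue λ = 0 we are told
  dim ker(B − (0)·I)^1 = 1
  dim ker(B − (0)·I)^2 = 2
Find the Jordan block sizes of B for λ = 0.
Block sizes for λ = 0: [2]

From the dimensions of kernels of powers, the number of Jordan blocks of size at least j is d_j − d_{j−1} where d_j = dim ker(N^j) (with d_0 = 0). Computing the differences gives [1, 1].
The number of blocks of size exactly k is (#blocks of size ≥ k) − (#blocks of size ≥ k + 1), so the partition is: 1 block(s) of size 2.
In nonincreasing order the block sizes are [2].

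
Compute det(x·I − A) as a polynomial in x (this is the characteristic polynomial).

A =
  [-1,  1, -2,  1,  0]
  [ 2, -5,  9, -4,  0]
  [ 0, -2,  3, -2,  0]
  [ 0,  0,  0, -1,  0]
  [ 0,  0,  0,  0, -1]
x^5 + 5*x^4 + 10*x^3 + 10*x^2 + 5*x + 1

Expanding det(x·I − A) (e.g. by cofactor expansion or by noting that A is similar to its Jordan form J, which has the same characteristic polynomial as A) gives
  χ_A(x) = x^5 + 5*x^4 + 10*x^3 + 10*x^2 + 5*x + 1
which factors as (x + 1)^5. The eigenvalues (with algebraic multiplicities) are λ = -1 with multiplicity 5.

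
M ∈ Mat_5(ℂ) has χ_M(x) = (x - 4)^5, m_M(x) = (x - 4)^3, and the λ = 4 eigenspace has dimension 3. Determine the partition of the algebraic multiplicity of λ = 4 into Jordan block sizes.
Block sizes for λ = 4: [3, 1, 1]

Step 1 — from the characteristic polynomial, algebraic multiplicity of λ = 4 is 5. From dim ker(M − (4)·I) = 3, there are exactly 3 Jordan blocks for λ = 4.
Step 2 — from the minimal polynomial, the factor (x − 4)^3 tells us the largest block for λ = 4 has size 3.
Step 3 — with total size 5, 3 blocks, and largest block 3, the block sizes (in nonincreasing order) are [3, 1, 1].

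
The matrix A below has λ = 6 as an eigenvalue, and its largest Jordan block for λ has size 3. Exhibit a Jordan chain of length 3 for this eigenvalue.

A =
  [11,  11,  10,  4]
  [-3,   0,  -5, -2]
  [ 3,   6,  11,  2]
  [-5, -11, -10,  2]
A Jordan chain for λ = 6 of length 3:
v_1 = (2, -2, 2, -2)ᵀ
v_2 = (5, -3, 3, -5)ᵀ
v_3 = (1, 0, 0, 0)ᵀ

Let N = A − (6)·I. We want v_3 with N^3 v_3 = 0 but N^2 v_3 ≠ 0; then v_{j-1} := N · v_j for j = 3, …, 2.

Pick v_3 = (1, 0, 0, 0)ᵀ.
Then v_2 = N · v_3 = (5, -3, 3, -5)ᵀ.
Then v_1 = N · v_2 = (2, -2, 2, -2)ᵀ.

Sanity check: (A − (6)·I) v_1 = (0, 0, 0, 0)ᵀ = 0. ✓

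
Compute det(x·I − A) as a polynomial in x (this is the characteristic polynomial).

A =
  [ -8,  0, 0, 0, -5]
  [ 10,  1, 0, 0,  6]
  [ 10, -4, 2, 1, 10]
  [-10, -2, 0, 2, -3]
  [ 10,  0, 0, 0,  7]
x^5 - 4*x^4 - 3*x^3 + 34*x^2 - 52*x + 24

Expanding det(x·I − A) (e.g. by cofactor expansion or by noting that A is similar to its Jordan form J, which has the same characteristic polynomial as A) gives
  χ_A(x) = x^5 - 4*x^4 - 3*x^3 + 34*x^2 - 52*x + 24
which factors as (x - 2)^3*(x - 1)*(x + 3). The eigenvalues (with algebraic multiplicities) are λ = -3 with multiplicity 1, λ = 1 with multiplicity 1, λ = 2 with multiplicity 3.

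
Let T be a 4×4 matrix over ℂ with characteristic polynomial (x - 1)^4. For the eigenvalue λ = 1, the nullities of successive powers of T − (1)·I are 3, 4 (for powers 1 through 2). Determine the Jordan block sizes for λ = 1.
Block sizes for λ = 1: [2, 1, 1]

From the dimensions of kernels of powers, the number of Jordan blocks of size at least j is d_j − d_{j−1} where d_j = dim ker(N^j) (with d_0 = 0). Computing the differences gives [3, 1].
The number of blocks of size exactly k is (#blocks of size ≥ k) − (#blocks of size ≥ k + 1), so the partition is: 2 block(s) of size 1, 1 block(s) of size 2.
In nonincreasing order the block sizes are [2, 1, 1].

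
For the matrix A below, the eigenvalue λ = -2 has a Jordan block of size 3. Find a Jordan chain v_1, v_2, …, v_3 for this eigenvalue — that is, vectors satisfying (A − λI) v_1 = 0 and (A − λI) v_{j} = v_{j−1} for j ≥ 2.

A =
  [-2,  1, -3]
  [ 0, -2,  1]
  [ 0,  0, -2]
A Jordan chain for λ = -2 of length 3:
v_1 = (1, 0, 0)ᵀ
v_2 = (-3, 1, 0)ᵀ
v_3 = (0, 0, 1)ᵀ

Let N = A − (-2)·I. We want v_3 with N^3 v_3 = 0 but N^2 v_3 ≠ 0; then v_{j-1} := N · v_j for j = 3, …, 2.

Pick v_3 = (0, 0, 1)ᵀ.
Then v_2 = N · v_3 = (-3, 1, 0)ᵀ.
Then v_1 = N · v_2 = (1, 0, 0)ᵀ.

Sanity check: (A − (-2)·I) v_1 = (0, 0, 0)ᵀ = 0. ✓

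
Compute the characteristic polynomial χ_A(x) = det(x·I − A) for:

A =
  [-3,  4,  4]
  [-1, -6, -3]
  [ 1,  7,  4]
x^3 + 5*x^2 + 3*x - 9

Expanding det(x·I − A) (e.g. by cofactor expansion or by noting that A is similar to its Jordan form J, which has the same characteristic polynomial as A) gives
  χ_A(x) = x^3 + 5*x^2 + 3*x - 9
which factors as (x - 1)*(x + 3)^2. The eigenvalues (with algebraic multiplicities) are λ = -3 with multiplicity 2, λ = 1 with multiplicity 1.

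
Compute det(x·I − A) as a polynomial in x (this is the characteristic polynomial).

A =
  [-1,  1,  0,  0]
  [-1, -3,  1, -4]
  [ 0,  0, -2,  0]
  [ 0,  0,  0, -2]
x^4 + 8*x^3 + 24*x^2 + 32*x + 16

Expanding det(x·I − A) (e.g. by cofactor expansion or by noting that A is similar to its Jordan form J, which has the same characteristic polynomial as A) gives
  χ_A(x) = x^4 + 8*x^3 + 24*x^2 + 32*x + 16
which factors as (x + 2)^4. The eigenvalues (with algebraic multiplicities) are λ = -2 with multiplicity 4.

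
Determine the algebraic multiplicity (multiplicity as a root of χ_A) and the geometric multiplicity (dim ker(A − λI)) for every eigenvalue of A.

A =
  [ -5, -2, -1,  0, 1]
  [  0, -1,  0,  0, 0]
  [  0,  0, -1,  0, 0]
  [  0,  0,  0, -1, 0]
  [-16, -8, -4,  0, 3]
λ = -1: alg = 5, geom = 4

Step 1 — factor the characteristic polynomial to read off the algebraic multiplicities:
  χ_A(x) = (x + 1)^5

Step 2 — compute geometric multiplicities via the rank-nullity identity g(λ) = n − rank(A − λI):
  rank(A − (-1)·I) = 1, so dim ker(A − (-1)·I) = n − 1 = 4

Summary:
  λ = -1: algebraic multiplicity = 5, geometric multiplicity = 4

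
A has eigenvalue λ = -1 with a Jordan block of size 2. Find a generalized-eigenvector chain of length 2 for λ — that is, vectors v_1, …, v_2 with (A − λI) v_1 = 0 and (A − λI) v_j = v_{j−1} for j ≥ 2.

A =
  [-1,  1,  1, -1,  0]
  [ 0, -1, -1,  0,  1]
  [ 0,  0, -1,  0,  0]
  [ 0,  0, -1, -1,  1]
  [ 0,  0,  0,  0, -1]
A Jordan chain for λ = -1 of length 2:
v_1 = (1, 0, 0, 0, 0)ᵀ
v_2 = (0, 1, 0, 0, 0)ᵀ

Let N = A − (-1)·I. We want v_2 with N^2 v_2 = 0 but N^1 v_2 ≠ 0; then v_{j-1} := N · v_j for j = 2, …, 2.

Pick v_2 = (0, 1, 0, 0, 0)ᵀ.
Then v_1 = N · v_2 = (1, 0, 0, 0, 0)ᵀ.

Sanity check: (A − (-1)·I) v_1 = (0, 0, 0, 0, 0)ᵀ = 0. ✓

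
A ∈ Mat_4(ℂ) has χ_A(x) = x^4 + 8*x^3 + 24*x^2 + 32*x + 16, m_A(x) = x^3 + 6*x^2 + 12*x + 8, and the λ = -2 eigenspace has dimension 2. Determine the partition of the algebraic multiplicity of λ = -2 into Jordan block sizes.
Block sizes for λ = -2: [3, 1]

Step 1 — from the characteristic polynomial, algebraic multiplicity of λ = -2 is 4. From dim ker(A − (-2)·I) = 2, there are exactly 2 Jordan blocks for λ = -2.
Step 2 — from the minimal polynomial, the factor (x + 2)^3 tells us the largest block for λ = -2 has size 3.
Step 3 — with total size 4, 2 blocks, and largest block 3, the block sizes (in nonincreasing order) are [3, 1].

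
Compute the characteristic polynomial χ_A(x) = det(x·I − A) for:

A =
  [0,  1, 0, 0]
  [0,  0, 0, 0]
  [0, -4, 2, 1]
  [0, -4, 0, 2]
x^4 - 4*x^3 + 4*x^2

Expanding det(x·I − A) (e.g. by cofactor expansion or by noting that A is similar to its Jordan form J, which has the same characteristic polynomial as A) gives
  χ_A(x) = x^4 - 4*x^3 + 4*x^2
which factors as x^2*(x - 2)^2. The eigenvalues (with algebraic multiplicities) are λ = 0 with multiplicity 2, λ = 2 with multiplicity 2.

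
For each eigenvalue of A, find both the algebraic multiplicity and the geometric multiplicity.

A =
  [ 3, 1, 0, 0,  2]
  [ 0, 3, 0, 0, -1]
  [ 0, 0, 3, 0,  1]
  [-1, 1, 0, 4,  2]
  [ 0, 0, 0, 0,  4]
λ = 3: alg = 3, geom = 2; λ = 4: alg = 2, geom = 2

Step 1 — factor the characteristic polynomial to read off the algebraic multiplicities:
  χ_A(x) = (x - 4)^2*(x - 3)^3

Step 2 — compute geometric multiplicities via the rank-nullity identity g(λ) = n − rank(A − λI):
  rank(A − (3)·I) = 3, so dim ker(A − (3)·I) = n − 3 = 2
  rank(A − (4)·I) = 3, so dim ker(A − (4)·I) = n − 3 = 2

Summary:
  λ = 3: algebraic multiplicity = 3, geometric multiplicity = 2
  λ = 4: algebraic multiplicity = 2, geometric multiplicity = 2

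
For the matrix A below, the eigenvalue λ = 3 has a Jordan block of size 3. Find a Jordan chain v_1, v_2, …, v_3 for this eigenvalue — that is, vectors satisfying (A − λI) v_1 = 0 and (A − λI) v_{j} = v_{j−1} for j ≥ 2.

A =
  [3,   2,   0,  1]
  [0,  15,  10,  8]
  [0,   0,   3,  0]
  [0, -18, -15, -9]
A Jordan chain for λ = 3 of length 3:
v_1 = (6, 0, 0, 0)ᵀ
v_2 = (2, 12, 0, -18)ᵀ
v_3 = (0, 1, 0, 0)ᵀ

Let N = A − (3)·I. We want v_3 with N^3 v_3 = 0 but N^2 v_3 ≠ 0; then v_{j-1} := N · v_j for j = 3, …, 2.

Pick v_3 = (0, 1, 0, 0)ᵀ.
Then v_2 = N · v_3 = (2, 12, 0, -18)ᵀ.
Then v_1 = N · v_2 = (6, 0, 0, 0)ᵀ.

Sanity check: (A − (3)·I) v_1 = (0, 0, 0, 0)ᵀ = 0. ✓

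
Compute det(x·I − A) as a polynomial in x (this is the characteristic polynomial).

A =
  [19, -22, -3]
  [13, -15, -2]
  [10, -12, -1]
x^3 - 3*x^2 + 3*x - 1

Expanding det(x·I − A) (e.g. by cofactor expansion or by noting that A is similar to its Jordan form J, which has the same characteristic polynomial as A) gives
  χ_A(x) = x^3 - 3*x^2 + 3*x - 1
which factors as (x - 1)^3. The eigenvalues (with algebraic multiplicities) are λ = 1 with multiplicity 3.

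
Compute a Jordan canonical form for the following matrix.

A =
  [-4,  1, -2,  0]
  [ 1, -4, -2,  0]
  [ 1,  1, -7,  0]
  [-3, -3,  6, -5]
J_2(-5) ⊕ J_1(-5) ⊕ J_1(-5)

The characteristic polynomial is
  det(x·I − A) = x^4 + 20*x^3 + 150*x^2 + 500*x + 625 = (x + 5)^4

Eigenvalues and multiplicities (the geometric multiplicity of λ is n − rank(A − λI), which equals the number of Jordan blocks for λ):
  λ = -5: algebraic multiplicity = 4, geometric multiplicity = 3

Determining the block sizes for each eigenvalue:
  λ = -5: 3 blocks summing to 4 forces exactly one block of size 2 and the rest size 1 → block sizes [2, 1, 1]

Assembling the blocks gives a Jordan form
J =
  [-5,  1,  0,  0]
  [ 0, -5,  0,  0]
  [ 0,  0, -5,  0]
  [ 0,  0,  0, -5]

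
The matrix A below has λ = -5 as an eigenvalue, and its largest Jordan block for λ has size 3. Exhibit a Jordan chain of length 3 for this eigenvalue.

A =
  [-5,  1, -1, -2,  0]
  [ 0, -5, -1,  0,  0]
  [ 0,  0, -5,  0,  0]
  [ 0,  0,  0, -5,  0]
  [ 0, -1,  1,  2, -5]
A Jordan chain for λ = -5 of length 3:
v_1 = (-1, 0, 0, 0, 1)ᵀ
v_2 = (-1, -1, 0, 0, 1)ᵀ
v_3 = (0, 0, 1, 0, 0)ᵀ

Let N = A − (-5)·I. We want v_3 with N^3 v_3 = 0 but N^2 v_3 ≠ 0; then v_{j-1} := N · v_j for j = 3, …, 2.

Pick v_3 = (0, 0, 1, 0, 0)ᵀ.
Then v_2 = N · v_3 = (-1, -1, 0, 0, 1)ᵀ.
Then v_1 = N · v_2 = (-1, 0, 0, 0, 1)ᵀ.

Sanity check: (A − (-5)·I) v_1 = (0, 0, 0, 0, 0)ᵀ = 0. ✓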